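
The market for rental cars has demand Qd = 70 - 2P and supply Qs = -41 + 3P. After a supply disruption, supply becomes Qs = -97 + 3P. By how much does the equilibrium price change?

Original equilibrium: P* = 22.2, Q* = 25.6.
New equilibrium: 70 - 2P = -97 + 3P, so 167 = 5P and P' = 33.4; Q' = 70 − 2(33.4) = 3.2.
Change in price: 33.4 − 22.2 = 11.2.

ΔP = 11.2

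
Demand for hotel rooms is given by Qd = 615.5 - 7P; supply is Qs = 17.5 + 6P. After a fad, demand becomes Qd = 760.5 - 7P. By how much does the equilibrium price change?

ΔP = 145/13

Original equilibrium: P* = 46, Q* = 293.5.
New equilibrium: 760.5 - 7P = 17.5 + 6P, so 743 = 13P and P' = 743/13; Q' = 760.5 − 7(743/13) = 9371/26.
Change in price: 743/13 − 46 = 145/13.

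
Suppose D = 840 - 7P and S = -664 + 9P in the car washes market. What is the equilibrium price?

P* = 94

Set D = S: 840 - 7P = -664 + 9P.
1504 = 16P, so P* = 94.
Q* = 840 − 7(94) = 182.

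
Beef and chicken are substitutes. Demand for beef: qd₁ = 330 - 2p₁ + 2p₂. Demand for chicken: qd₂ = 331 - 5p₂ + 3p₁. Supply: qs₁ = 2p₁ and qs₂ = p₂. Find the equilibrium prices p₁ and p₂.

p₁ = 1321/9, p₂ = 1157/9

Market 1: 330 - 2p₁ + 2p₂ = 2p₁ → 4p₁ - 2p₂ = 330.
Market 2: 6p₂ - 3p₁ = 331.
Eliminating p₂: 6×(1) + 2×(2) gives 18p₁ = 2642, so p₁ = 1321/9.
Back-substitute into (2): p₂ = (331 + 3×1321/9) / 6 = 1157/9.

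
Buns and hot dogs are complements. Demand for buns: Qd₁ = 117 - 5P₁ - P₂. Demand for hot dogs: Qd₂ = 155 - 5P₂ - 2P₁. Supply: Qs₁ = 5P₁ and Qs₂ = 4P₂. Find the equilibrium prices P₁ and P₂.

P₁ = 449/44, P₂ = 329/22

Market 1: 117 - 5P₁ - P₂ = 5P₁ → 10P₁ + P₂ = 117.
Market 2: 9P₂ + 2P₁ = 155.
Eliminating P₂: 9×(1) − 1×(2) gives 88P₁ = 898, so P₁ = 449/44.
Back-substitute into (2): P₂ = (155 − 2×449/44) / 9 = 329/22.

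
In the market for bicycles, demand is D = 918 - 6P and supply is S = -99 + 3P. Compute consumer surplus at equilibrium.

Consumer surplus = 4800

Equilibrium: 918 - 6P = -99 + 3P gives P* = 113, Q* = 240.
Demand choke price (D = 0): P = 153.
CS = ½(153 − 113)(240) = 4800.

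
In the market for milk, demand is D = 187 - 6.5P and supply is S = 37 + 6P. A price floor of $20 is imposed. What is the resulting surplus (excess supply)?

Surplus = 100

Equilibrium price would be P* = 12, so the floor at 20 binds.
At P = 20: D = 57, S = 157.
Surplus = 157 − 57 = 100.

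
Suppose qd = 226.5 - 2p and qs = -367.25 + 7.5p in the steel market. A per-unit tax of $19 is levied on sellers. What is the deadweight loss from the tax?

Pre-tax equilibrium: p* = 62.5, q* = 101.5.
Tax on sellers shifts supply to qs = -367.25 + 7.5(p − 19) = -509.75 + 7.5p.
226.5 - 2p = -509.75 + 7.5p gives buyer price pb = 77.5; sellers receive ps = 77.5 − 19 = 58.5.
New quantity: q = 226.5 − 2(77.5) = 71.5.
DWL = ½ × 19 × (101.5 − 71.5) = 285.

Deadweight loss = 285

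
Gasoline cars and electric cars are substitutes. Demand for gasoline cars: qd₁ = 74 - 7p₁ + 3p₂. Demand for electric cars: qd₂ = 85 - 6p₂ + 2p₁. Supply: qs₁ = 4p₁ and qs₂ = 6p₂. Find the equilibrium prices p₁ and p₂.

Market 1: 74 - 7p₁ + 3p₂ = 4p₁ → 11p₁ - 3p₂ = 74.
Market 2: 12p₂ - 2p₁ = 85.
Eliminating p₂: 12×(1) + 3×(2) gives 126p₁ = 1143, so p₁ = 127/14.
Back-substitute into (2): p₂ = (85 + 2×127/14) / 12 = 361/42.

p₁ = 127/14, p₂ = 361/42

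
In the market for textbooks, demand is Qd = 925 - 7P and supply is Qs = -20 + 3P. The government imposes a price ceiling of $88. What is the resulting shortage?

Equilibrium price would be P* = 94.5, so the ceiling at 88 binds.
At P = 88: Qd = 925 − 7(88) = 309, Qs = -20 + 3(88) = 244.
Shortage = 309 − 244 = 65.

Shortage = 65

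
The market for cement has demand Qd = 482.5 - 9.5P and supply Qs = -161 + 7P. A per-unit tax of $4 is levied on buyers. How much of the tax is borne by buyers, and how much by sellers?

Pre-tax equilibrium: P* = 39, Q* = 112.
Tax on buyers shifts demand to Qd = 482.5 − 9.5(P + 4) = 444.5 - 9.5P.
444.5 - 9.5P = -161 + 7P gives seller price Ps = 1211/33; buyers pay Pb = 1211/33 + 4 = 1343/33.
New quantity: Q = 482.5 − 9.5(1343/33) = 3164/33.
Buyer burden = 1343/33 − 39 = 56/33; seller burden = 39 − 1211/33 = 76/33.

Buyers bear 56/33, sellers bear 76/33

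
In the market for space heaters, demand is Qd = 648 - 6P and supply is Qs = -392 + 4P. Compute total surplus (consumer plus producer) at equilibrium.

Total surplus = 120

Equilibrium: 648 - 6P = -392 + 4P gives P* = 104, Q* = 24.
Demand choke price: P = 108; supply starts at P = 98.
CS = ½(108 − 104)(24) = 48; PS = ½(104 − 98)(24) = 72.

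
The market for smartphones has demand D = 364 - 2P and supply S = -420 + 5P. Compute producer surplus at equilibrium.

Producer surplus = 1960

Equilibrium: 364 - 2P = -420 + 5P gives P* = 112, Q* = 140.
Supply starts at P = 84 (where S = 0).
PS = ½(112 − 84)(140) = 1960.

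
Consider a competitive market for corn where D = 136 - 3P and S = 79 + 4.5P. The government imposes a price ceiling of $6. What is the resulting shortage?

Equilibrium price would be P* = 7.6, so the ceiling at 6 binds.
At P = 6: D = 136 − 3(6) = 118, S = 79 + 4.5(6) = 106.
Shortage = 118 − 106 = 12.

Shortage = 12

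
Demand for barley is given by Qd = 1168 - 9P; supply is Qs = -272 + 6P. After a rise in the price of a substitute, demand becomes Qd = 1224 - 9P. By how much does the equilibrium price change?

Original equilibrium: P* = 96, Q* = 304.
New equilibrium: 1224 - 9P = -272 + 6P, so 1496 = 15P and P' = 1496/15; Q' = 1224 − 9(1496/15) = 326.4.
Change in price: 1496/15 − 96 = 56/15.

ΔP = 56/15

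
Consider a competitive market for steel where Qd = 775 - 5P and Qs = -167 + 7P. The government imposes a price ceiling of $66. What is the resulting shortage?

Equilibrium price would be P* = 78.5, so the ceiling at 66 binds.
At P = 66: Qd = 775 − 5(66) = 445, Qs = -167 + 7(66) = 295.
Shortage = 445 − 295 = 150.

Shortage = 150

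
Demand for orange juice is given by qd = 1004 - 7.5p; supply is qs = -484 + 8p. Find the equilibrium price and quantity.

Set qd = qs: 1004 - 7.5p = -484 + 8p.
1488 = 15.5p, so p* = 96.
q* = 1004 − 7.5(96) = 284.

p* = 96, q* = 284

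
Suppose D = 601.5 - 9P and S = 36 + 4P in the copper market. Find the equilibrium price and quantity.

P* = 43.5, Q* = 210

Set D = S: 601.5 - 9P = 36 + 4P.
565.5 = 13P, so P* = 43.5.
Q* = 601.5 − 9(43.5) = 210.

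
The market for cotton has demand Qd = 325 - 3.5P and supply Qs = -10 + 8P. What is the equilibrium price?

P* = 670/23

Set Qd = Qs: 325 - 3.5P = -10 + 8P.
335 = 11.5P, so P* = 670/23.
Q* = 325 − 3.5(670/23) = 5130/23.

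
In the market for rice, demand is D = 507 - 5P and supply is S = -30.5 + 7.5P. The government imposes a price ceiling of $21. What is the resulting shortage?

Shortage = 275

Equilibrium price would be P* = 43, so the ceiling at 21 binds.
At P = 21: D = 507 − 5(21) = 402, S = -30.5 + 7.5(21) = 127.
Shortage = 402 − 127 = 275.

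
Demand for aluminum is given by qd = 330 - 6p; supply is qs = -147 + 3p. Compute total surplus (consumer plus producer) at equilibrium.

Total surplus = 36

Equilibrium: 330 - 6p = -147 + 3p gives p* = 53, q* = 12.
Demand choke price: p = 55; supply starts at p = 49.
CS = ½(55 − 53)(12) = 12; PS = ½(53 − 49)(12) = 24.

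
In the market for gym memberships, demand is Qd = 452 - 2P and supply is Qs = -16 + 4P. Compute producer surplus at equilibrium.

Producer surplus = 10952

Equilibrium: 452 - 2P = -16 + 4P gives P* = 78, Q* = 296.
Supply starts at P = 4 (where Qs = 0).
PS = ½(78 − 4)(296) = 10952.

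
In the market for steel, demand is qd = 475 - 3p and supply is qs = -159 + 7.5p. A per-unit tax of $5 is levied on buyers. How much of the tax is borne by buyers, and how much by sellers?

Pre-tax equilibrium: p* = 1268/21, q* = 2057/7.
Tax on buyers shifts demand to qd = 475 − 3(p + 5) = 460 - 3p.
460 - 3p = -159 + 7.5p gives seller price ps = 1238/21; buyers pay pb = 1238/21 + 5 = 1343/21.
New quantity: q = 475 − 3(1343/21) = 1982/7.
Buyer burden = 1343/21 − 1268/21 = 25/7; seller burden = 1268/21 − 1238/21 = 10/7.

Buyers bear 25/7, sellers bear 10/7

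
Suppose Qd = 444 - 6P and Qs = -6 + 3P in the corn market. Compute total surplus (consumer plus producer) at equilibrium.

Equilibrium: 444 - 6P = -6 + 3P gives P* = 50, Q* = 144.
Demand choke price: P = 74; supply starts at P = 2.
CS = ½(74 − 50)(144) = 1728; PS = ½(50 − 2)(144) = 3456.

Total surplus = 5184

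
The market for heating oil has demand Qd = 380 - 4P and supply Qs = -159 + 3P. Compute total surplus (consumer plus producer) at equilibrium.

Equilibrium: 380 - 4P = -159 + 3P gives P* = 77, Q* = 72.
Demand choke price: P = 95; supply starts at P = 53.
CS = ½(95 − 77)(72) = 648; PS = ½(77 − 53)(72) = 864.

Total surplus = 1512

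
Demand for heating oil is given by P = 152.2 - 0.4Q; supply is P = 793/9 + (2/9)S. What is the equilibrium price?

P* = 111

Set the two price expressions equal: 152.2 - 0.4Q = 793/9 + (2/9)Q.
2884/45 = (28/45)Q, so Q* = 103.
P* = 152.2 − (0.4)(103) = 111.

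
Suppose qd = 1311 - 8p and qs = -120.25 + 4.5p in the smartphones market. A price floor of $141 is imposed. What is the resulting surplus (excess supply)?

Equilibrium price would be p* = 114.5, so the floor at 141 binds.
At p = 141: qd = 183, qs = 514.25.
Surplus = 514.25 − 183 = 331.25.

Surplus = 331.25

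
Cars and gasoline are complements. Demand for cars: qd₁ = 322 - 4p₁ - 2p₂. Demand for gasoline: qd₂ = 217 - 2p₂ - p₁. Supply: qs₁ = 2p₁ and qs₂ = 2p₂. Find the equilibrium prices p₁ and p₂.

p₁ = 427/11, p₂ = 490/11

Market 1: 322 - 4p₁ - 2p₂ = 2p₁ → 6p₁ + 2p₂ = 322.
Market 2: 4p₂ + p₁ = 217.
Eliminating p₂: 4×(1) − 2×(2) gives 22p₁ = 854, so p₁ = 427/11.
Back-substitute into (2): p₂ = (217 − 1×427/11) / 4 = 490/11.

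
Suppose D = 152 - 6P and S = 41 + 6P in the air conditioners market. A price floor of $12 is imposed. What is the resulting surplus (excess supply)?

Equilibrium price would be P* = 9.25, so the floor at 12 binds.
At P = 12: D = 80, S = 113.
Surplus = 113 − 80 = 33.

Surplus = 33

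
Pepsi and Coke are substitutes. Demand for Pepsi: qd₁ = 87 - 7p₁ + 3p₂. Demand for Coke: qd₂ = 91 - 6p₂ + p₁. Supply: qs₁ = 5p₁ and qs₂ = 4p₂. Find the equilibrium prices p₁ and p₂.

p₁ = 127/13, p₂ = 131/13

Market 1: 87 - 7p₁ + 3p₂ = 5p₁ → 12p₁ - 3p₂ = 87.
Market 2: 10p₂ - p₁ = 91.
Eliminating p₂: 10×(1) + 3×(2) gives 117p₁ = 1143, so p₁ = 127/13.
Back-substitute into (2): p₂ = (91 + 1×127/13) / 10 = 131/13.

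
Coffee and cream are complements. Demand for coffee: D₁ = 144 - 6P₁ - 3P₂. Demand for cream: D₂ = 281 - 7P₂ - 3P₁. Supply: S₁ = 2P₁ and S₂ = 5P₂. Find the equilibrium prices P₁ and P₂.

Market 1: 144 - 6P₁ - 3P₂ = 2P₁ → 8P₁ + 3P₂ = 144.
Market 2: 12P₂ + 3P₁ = 281.
Eliminating P₂: 12×(1) − 3×(2) gives 87P₁ = 885, so P₁ = 295/29.
Back-substitute into (2): P₂ = (281 − 3×295/29) / 12 = 1816/87.

P₁ = 295/29, P₂ = 1816/87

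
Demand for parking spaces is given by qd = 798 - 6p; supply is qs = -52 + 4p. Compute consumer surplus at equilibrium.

Equilibrium: 798 - 6p = -52 + 4p gives p* = 85, q* = 288.
Demand choke price (qd = 0): p = 133.
CS = ½(133 − 85)(288) = 6912.

Consumer surplus = 6912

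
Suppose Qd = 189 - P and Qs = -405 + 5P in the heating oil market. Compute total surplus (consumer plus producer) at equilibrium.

Equilibrium: 189 - P = -405 + 5P gives P* = 99, Q* = 90.
Demand choke price: P = 189; supply starts at P = 81.
CS = ½(189 − 99)(90) = 4050; PS = ½(99 − 81)(90) = 810.

Total surplus = 4860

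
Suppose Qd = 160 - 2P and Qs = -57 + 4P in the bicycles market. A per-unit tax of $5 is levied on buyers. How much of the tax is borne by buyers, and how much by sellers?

Pre-tax equilibrium: P* = 217/6, Q* = 263/3.
Tax on buyers shifts demand to Qd = 160 − 2(P + 5) = 150 - 2P.
150 - 2P = -57 + 4P gives seller price Ps = 34.5; buyers pay Pb = 34.5 + 5 = 39.5.
New quantity: Q = 160 − 2(39.5) = 81.
Buyer burden = 39.5 − 217/6 = 10/3; seller burden = 217/6 − 34.5 = 5/3.

Buyers bear 10/3, sellers bear 5/3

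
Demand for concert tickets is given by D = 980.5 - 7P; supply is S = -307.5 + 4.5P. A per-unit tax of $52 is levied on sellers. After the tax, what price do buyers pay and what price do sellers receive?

Pre-tax equilibrium: P* = 112, Q* = 196.5.
Tax on sellers shifts supply to S = -307.5 + 4.5(P − 52) = -541.5 + 4.5P.
980.5 - 7P = -541.5 + 4.5P gives buyer price Pb = 3044/23; sellers receive Ps = 3044/23 − 52 = 1848/23.
New quantity: Q = 980.5 − 7(3044/23) = 2487/46.

Buyers pay 3044/23, sellers receive 1848/23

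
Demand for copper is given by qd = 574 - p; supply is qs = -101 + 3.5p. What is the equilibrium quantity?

q* = 424

Set qd = qs: 574 - p = -101 + 3.5p.
675 = 4.5p, so p* = 150.
q* = 574 − 1(150) = 424.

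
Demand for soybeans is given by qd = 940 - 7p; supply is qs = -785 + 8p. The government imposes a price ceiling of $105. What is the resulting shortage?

Shortage = 150

Equilibrium price would be p* = 115, so the ceiling at 105 binds.
At p = 105: qd = 940 − 7(105) = 205, qs = -785 + 8(105) = 55.
Shortage = 205 − 55 = 150.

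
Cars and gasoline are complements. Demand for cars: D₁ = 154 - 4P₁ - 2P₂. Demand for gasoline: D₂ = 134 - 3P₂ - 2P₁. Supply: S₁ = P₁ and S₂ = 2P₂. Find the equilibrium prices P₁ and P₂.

P₁ = 502/21, P₂ = 362/21

Market 1: 154 - 4P₁ - 2P₂ = P₁ → 5P₁ + 2P₂ = 154.
Market 2: 5P₂ + 2P₁ = 134.
Eliminating P₂: 5×(1) − 2×(2) gives 21P₁ = 502, so P₁ = 502/21.
Back-substitute into (2): P₂ = (134 − 2×502/21) / 5 = 362/21.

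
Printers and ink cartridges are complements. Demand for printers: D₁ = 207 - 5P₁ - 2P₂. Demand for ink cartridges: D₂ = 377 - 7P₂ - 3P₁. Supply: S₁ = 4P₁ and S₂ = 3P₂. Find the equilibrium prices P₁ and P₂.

Market 1: 207 - 5P₁ - 2P₂ = 4P₁ → 9P₁ + 2P₂ = 207.
Market 2: 10P₂ + 3P₁ = 377.
Eliminating P₂: 10×(1) − 2×(2) gives 84P₁ = 1316, so P₁ = 47/3.
Back-substitute into (2): P₂ = (377 − 3×47/3) / 10 = 33.

P₁ = 47/3, P₂ = 33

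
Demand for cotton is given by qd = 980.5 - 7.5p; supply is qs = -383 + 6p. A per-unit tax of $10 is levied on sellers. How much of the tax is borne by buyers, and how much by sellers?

Pre-tax equilibrium: p* = 101, q* = 223.
Tax on sellers shifts supply to qs = -383 + 6(p − 10) = -443 + 6p.
980.5 - 7.5p = -443 + 6p gives buyer price pb = 949/9; sellers receive ps = 949/9 − 10 = 859/9.
New quantity: q = 980.5 − 7.5(949/9) = 569/3.
Buyer burden = 949/9 − 101 = 40/9; seller burden = 101 − 859/9 = 50/9.

Buyers bear 40/9, sellers bear 50/9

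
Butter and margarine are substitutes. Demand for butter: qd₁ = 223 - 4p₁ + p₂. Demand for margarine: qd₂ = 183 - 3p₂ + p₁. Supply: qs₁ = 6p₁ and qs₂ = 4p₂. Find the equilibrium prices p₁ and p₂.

Market 1: 223 - 4p₁ + p₂ = 6p₁ → 10p₁ - p₂ = 223.
Market 2: 7p₂ - p₁ = 183.
Eliminating p₂: 7×(1) + 1×(2) gives 69p₁ = 1744, so p₁ = 1744/69.
Back-substitute into (2): p₂ = (183 + 1×1744/69) / 7 = 2053/69.

p₁ = 1744/69, p₂ = 2053/69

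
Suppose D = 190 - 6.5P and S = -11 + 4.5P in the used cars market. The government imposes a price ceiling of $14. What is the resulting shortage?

Equilibrium price would be P* = 201/11, so the ceiling at 14 binds.
At P = 14: D = 190 − 6.5(14) = 99, S = -11 + 4.5(14) = 52.
Shortage = 99 − 52 = 47.

Shortage = 47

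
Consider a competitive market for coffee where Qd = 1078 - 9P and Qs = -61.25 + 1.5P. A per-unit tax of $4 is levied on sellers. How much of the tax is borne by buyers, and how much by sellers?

Pre-tax equilibrium: P* = 108.5, Q* = 101.5.
Tax on sellers shifts supply to Qs = -61.25 + 1.5(P − 4) = -67.25 + 1.5P.
1078 - 9P = -67.25 + 1.5P gives buyer price Pb = 1527/14; sellers receive Ps = 1527/14 − 4 = 1471/14.
New quantity: Q = 1078 − 9(1527/14) = 1349/14.
Buyer burden = 1527/14 − 108.5 = 4/7; seller burden = 108.5 − 1471/14 = 24/7.

Buyers bear 4/7, sellers bear 24/7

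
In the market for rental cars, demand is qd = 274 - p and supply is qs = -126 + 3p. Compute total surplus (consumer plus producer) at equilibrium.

Total surplus = 20184

Equilibrium: 274 - p = -126 + 3p gives p* = 100, q* = 174.
Demand choke price: p = 274; supply starts at p = 42.
CS = ½(274 − 100)(174) = 15138; PS = ½(100 − 42)(174) = 5046.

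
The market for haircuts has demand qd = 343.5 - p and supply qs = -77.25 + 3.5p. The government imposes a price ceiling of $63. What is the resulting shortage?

Equilibrium price would be p* = 93.5, so the ceiling at 63 binds.
At p = 63: qd = 343.5 − 1(63) = 280.5, qs = -77.25 + 3.5(63) = 143.25.
Shortage = 280.5 − 143.25 = 137.25.

Shortage = 137.25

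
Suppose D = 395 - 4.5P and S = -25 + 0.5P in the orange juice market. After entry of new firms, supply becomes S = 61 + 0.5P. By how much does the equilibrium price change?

ΔP = -17.2

Original equilibrium: P* = 84, Q* = 17.
New equilibrium: 395 - 4.5P = 61 + 0.5P, so 334 = 5P and P' = 66.8; Q' = 395 − 4.5(66.8) = 94.4.
Change in price: 66.8 − 84 = -17.2.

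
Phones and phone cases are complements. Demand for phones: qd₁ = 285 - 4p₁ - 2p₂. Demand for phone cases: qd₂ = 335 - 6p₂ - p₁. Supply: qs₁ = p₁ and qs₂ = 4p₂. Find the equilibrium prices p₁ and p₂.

p₁ = 545/12, p₂ = 695/24

Market 1: 285 - 4p₁ - 2p₂ = p₁ → 5p₁ + 2p₂ = 285.
Market 2: 10p₂ + p₁ = 335.
Eliminating p₂: 10×(1) − 2×(2) gives 48p₁ = 2180, so p₁ = 545/12.
Back-substitute into (2): p₂ = (335 − 1×545/12) / 10 = 695/24.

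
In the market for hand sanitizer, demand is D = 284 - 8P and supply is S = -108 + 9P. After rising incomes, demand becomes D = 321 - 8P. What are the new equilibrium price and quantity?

P' = 429/17, Q' = 2025/17

Original equilibrium: P* = 392/17, Q* = 1692/17.
New equilibrium: 321 - 8P = -108 + 9P, so 429 = 17P and P' = 429/17; Q' = 321 − 8(429/17) = 2025/17.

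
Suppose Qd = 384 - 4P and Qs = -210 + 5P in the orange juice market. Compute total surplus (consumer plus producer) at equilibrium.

Equilibrium: 384 - 4P = -210 + 5P gives P* = 66, Q* = 120.
Demand choke price: P = 96; supply starts at P = 42.
CS = ½(96 − 66)(120) = 1800; PS = ½(66 − 42)(120) = 1440.

Total surplus = 3240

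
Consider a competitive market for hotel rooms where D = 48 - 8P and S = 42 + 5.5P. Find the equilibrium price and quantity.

P* = 4/9, Q* = 400/9

Set D = S: 48 - 8P = 42 + 5.5P.
6 = 13.5P, so P* = 4/9.
Q* = 48 − 8(4/9) = 400/9.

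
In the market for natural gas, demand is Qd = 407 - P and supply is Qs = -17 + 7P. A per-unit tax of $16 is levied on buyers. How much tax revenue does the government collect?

Pre-tax equilibrium: P* = 53, Q* = 354.
Tax on buyers shifts demand to Qd = 407 − 1(P + 16) = 391 - P.
391 - P = -17 + 7P gives seller price Ps = 51; buyers pay Pb = 51 + 16 = 67.
New quantity: Q = 407 − 1(67) = 340.
Revenue = 16 × 340 = 5440.

Tax revenue = 5440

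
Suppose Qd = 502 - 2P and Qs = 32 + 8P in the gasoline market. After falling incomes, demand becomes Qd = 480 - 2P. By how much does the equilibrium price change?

ΔP = -2.2

Original equilibrium: P* = 47, Q* = 408.
New equilibrium: 480 - 2P = 32 + 8P, so 448 = 10P and P' = 44.8; Q' = 480 − 2(44.8) = 390.4.
Change in price: 44.8 − 47 = -2.2.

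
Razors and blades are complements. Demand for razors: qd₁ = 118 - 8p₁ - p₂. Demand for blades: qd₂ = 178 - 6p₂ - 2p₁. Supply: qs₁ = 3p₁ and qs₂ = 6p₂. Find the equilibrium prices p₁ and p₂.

p₁ = 619/65, p₂ = 861/65

Market 1: 118 - 8p₁ - p₂ = 3p₁ → 11p₁ + p₂ = 118.
Market 2: 12p₂ + 2p₁ = 178.
Eliminating p₂: 12×(1) − 1×(2) gives 130p₁ = 1238, so p₁ = 619/65.
Back-substitute into (2): p₂ = (178 − 2×619/65) / 12 = 861/65.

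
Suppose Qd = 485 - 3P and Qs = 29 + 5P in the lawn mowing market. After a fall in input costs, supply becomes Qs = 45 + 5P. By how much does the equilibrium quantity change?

ΔQ = 6

Original equilibrium: P* = 57, Q* = 314.
New equilibrium: 485 - 3P = 45 + 5P, so 440 = 8P and P' = 55; Q' = 485 − 3(55) = 320.
Change in quantity: 320 − 314 = 6.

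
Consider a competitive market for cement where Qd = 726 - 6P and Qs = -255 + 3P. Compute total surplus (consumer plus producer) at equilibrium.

Equilibrium: 726 - 6P = -255 + 3P gives P* = 109, Q* = 72.
Demand choke price: P = 121; supply starts at P = 85.
CS = ½(121 − 109)(72) = 432; PS = ½(109 − 85)(72) = 864.

Total surplus = 1296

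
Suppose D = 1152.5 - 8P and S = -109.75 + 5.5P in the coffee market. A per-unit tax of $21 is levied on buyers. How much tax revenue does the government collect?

Tax revenue = 42343/6

Pre-tax equilibrium: P* = 93.5, Q* = 404.5.
Tax on buyers shifts demand to D = 1152.5 − 8(P + 21) = 984.5 - 8P.
984.5 - 8P = -109.75 + 5.5P gives seller price Ps = 1459/18; buyers pay Pb = 1459/18 + 21 = 1837/18.
New quantity: Q = 1152.5 − 8(1837/18) = 6049/18.
Revenue = 21 × 6049/18 = 42343/6.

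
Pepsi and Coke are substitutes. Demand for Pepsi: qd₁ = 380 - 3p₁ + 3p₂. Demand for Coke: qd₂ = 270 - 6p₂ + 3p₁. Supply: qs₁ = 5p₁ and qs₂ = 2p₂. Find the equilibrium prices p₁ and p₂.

p₁ = 70, p₂ = 60

Market 1: 380 - 3p₁ + 3p₂ = 5p₁ → 8p₁ - 3p₂ = 380.
Market 2: 8p₂ - 3p₁ = 270.
Eliminating p₂: 8×(1) + 3×(2) gives 55p₁ = 3850, so p₁ = 70.
Back-substitute into (2): p₂ = (270 + 3×70) / 8 = 60.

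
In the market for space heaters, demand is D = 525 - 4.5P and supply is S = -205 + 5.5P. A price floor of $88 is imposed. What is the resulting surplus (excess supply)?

Surplus = 150

Equilibrium price would be P* = 73, so the floor at 88 binds.
At P = 88: D = 129, S = 279.
Surplus = 279 − 129 = 150.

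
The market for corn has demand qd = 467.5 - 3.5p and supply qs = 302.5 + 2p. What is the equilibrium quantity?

Set qd = qs: 467.5 - 3.5p = 302.5 + 2p.
165 = 5.5p, so p* = 30.
q* = 467.5 − 3.5(30) = 362.5.

q* = 362.5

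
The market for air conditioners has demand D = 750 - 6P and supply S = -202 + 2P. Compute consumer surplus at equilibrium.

Consumer surplus = 108

Equilibrium: 750 - 6P = -202 + 2P gives P* = 119, Q* = 36.
Demand choke price (D = 0): P = 125.
CS = ½(125 − 119)(36) = 108.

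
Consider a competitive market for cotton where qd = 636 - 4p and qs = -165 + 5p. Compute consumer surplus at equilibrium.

Consumer surplus = 9800

Equilibrium: 636 - 4p = -165 + 5p gives p* = 89, q* = 280.
Demand choke price (qd = 0): p = 159.
CS = ½(159 − 89)(280) = 9800.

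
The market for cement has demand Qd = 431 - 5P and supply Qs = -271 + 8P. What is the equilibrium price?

P* = 54

Set Qd = Qs: 431 - 5P = -271 + 8P.
702 = 13P, so P* = 54.
Q* = 431 − 5(54) = 161.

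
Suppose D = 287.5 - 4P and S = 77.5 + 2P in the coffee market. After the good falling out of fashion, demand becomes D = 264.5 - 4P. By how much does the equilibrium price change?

Original equilibrium: P* = 35, Q* = 147.5.
New equilibrium: 264.5 - 4P = 77.5 + 2P, so 187 = 6P and P' = 187/6; Q' = 264.5 − 4(187/6) = 839/6.
Change in price: 187/6 − 35 = -23/6.

ΔP = -23/6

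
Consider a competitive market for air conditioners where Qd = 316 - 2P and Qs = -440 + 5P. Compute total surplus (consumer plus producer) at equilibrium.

Equilibrium: 316 - 2P = -440 + 5P gives P* = 108, Q* = 100.
Demand choke price: P = 158; supply starts at P = 88.
CS = ½(158 − 108)(100) = 2500; PS = ½(108 − 88)(100) = 1000.

Total surplus = 3500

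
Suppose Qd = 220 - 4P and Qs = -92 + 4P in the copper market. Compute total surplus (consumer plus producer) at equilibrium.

Equilibrium: 220 - 4P = -92 + 4P gives P* = 39, Q* = 64.
Demand choke price: P = 55; supply starts at P = 23.
CS = ½(55 − 39)(64) = 512; PS = ½(39 − 23)(64) = 512.

Total surplus = 1024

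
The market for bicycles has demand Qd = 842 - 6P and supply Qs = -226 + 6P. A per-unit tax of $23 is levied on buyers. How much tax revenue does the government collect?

Tax revenue = 5497

Pre-tax equilibrium: P* = 89, Q* = 308.
Tax on buyers shifts demand to Qd = 842 − 6(P + 23) = 704 - 6P.
704 - 6P = -226 + 6P gives seller price Ps = 77.5; buyers pay Pb = 77.5 + 23 = 100.5.
New quantity: Q = 842 − 6(100.5) = 239.
Revenue = 23 × 239 = 5497.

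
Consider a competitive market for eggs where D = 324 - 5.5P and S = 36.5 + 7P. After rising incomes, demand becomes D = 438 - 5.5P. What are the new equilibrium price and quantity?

Original equilibrium: P* = 23, Q* = 197.5.
New equilibrium: 438 - 5.5P = 36.5 + 7P, so 401.5 = 12.5P and P' = 32.12; Q' = 438 − 5.5(32.12) = 261.34.

P' = 32.12, Q' = 261.34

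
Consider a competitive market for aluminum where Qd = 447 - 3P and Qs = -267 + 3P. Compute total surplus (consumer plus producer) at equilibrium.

Equilibrium: 447 - 3P = -267 + 3P gives P* = 119, Q* = 90.
Demand choke price: P = 149; supply starts at P = 89.
CS = ½(149 − 119)(90) = 1350; PS = ½(119 − 89)(90) = 1350.

Total surplus = 2700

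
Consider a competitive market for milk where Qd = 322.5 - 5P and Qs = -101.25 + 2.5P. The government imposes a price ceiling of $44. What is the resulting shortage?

Equilibrium price would be P* = 56.5, so the ceiling at 44 binds.
At P = 44: Qd = 322.5 − 5(44) = 102.5, Qs = -101.25 + 2.5(44) = 8.75.
Shortage = 102.5 − 8.75 = 93.75.

Shortage = 93.75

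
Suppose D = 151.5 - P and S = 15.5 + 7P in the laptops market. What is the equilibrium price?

Set D = S: 151.5 - P = 15.5 + 7P.
136 = 8P, so P* = 17.
Q* = 151.5 − 1(17) = 134.5.

P* = 17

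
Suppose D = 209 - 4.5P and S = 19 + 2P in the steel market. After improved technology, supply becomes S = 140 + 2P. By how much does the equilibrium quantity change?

Original equilibrium: P* = 380/13, Q* = 1007/13.
New equilibrium: 209 - 4.5P = 140 + 2P, so 69 = 6.5P and P' = 138/13; Q' = 209 − 4.5(138/13) = 2096/13.
Change in quantity: 2096/13 − 1007/13 = 1089/13.

ΔQ = 1089/13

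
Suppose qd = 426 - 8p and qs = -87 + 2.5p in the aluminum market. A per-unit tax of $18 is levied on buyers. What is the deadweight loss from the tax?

Deadweight loss = 2160/7

Pre-tax equilibrium: p* = 342/7, q* = 246/7.
Tax on buyers shifts demand to qd = 426 − 8(p + 18) = 282 - 8p.
282 - 8p = -87 + 2.5p gives seller price ps = 246/7; buyers pay pb = 246/7 + 18 = 372/7.
New quantity: q = 426 − 8(372/7) = 6/7.
DWL = ½ × 18 × (246/7 − 6/7) = 2160/7.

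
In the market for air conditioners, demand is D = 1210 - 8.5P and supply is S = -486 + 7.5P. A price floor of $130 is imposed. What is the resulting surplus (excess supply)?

Equilibrium price would be P* = 106, so the floor at 130 binds.
At P = 130: D = 105, S = 489.
Surplus = 489 − 105 = 384.

Surplus = 384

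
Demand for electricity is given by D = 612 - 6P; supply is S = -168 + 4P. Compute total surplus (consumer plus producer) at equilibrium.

Equilibrium: 612 - 6P = -168 + 4P gives P* = 78, Q* = 144.
Demand choke price: P = 102; supply starts at P = 42.
CS = ½(102 − 78)(144) = 1728; PS = ½(78 − 42)(144) = 2592.

Total surplus = 4320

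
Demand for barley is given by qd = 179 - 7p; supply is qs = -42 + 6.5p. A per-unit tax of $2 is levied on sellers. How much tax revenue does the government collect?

Pre-tax equilibrium: p* = 442/27, q* = 1739/27.
Tax on sellers shifts supply to qs = -42 + 6.5(p − 2) = -55 + 6.5p.
179 - 7p = -55 + 6.5p gives buyer price pb = 52/3; sellers receive ps = 52/3 − 2 = 46/3.
New quantity: q = 179 − 7(52/3) = 173/3.
Revenue = 2 × 173/3 = 346/3.

Tax revenue = 346/3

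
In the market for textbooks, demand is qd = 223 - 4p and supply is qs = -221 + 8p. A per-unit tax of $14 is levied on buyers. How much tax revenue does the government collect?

Tax revenue = 1582/3

Pre-tax equilibrium: p* = 37, q* = 75.
Tax on buyers shifts demand to qd = 223 − 4(p + 14) = 167 - 4p.
167 - 4p = -221 + 8p gives seller price ps = 97/3; buyers pay pb = 97/3 + 14 = 139/3.
New quantity: q = 223 − 4(139/3) = 113/3.
Revenue = 14 × 113/3 = 1582/3.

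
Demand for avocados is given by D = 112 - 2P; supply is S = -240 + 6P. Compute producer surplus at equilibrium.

Equilibrium: 112 - 2P = -240 + 6P gives P* = 44, Q* = 24.
Supply starts at P = 40 (where S = 0).
PS = ½(44 − 40)(24) = 48.

Producer surplus = 48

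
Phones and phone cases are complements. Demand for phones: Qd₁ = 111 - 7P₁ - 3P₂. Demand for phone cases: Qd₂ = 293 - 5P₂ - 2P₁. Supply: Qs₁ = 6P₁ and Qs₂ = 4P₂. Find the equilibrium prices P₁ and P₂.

Market 1: 111 - 7P₁ - 3P₂ = 6P₁ → 13P₁ + 3P₂ = 111.
Market 2: 9P₂ + 2P₁ = 293.
Eliminating P₂: 9×(1) − 3×(2) gives 111P₁ = 120, so P₁ = 40/37.
Back-substitute into (2): P₂ = (293 − 2×40/37) / 9 = 3587/111.

P₁ = 40/37, P₂ = 3587/111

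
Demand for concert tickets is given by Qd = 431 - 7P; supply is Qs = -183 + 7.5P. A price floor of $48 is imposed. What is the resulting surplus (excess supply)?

Equilibrium price would be P* = 1228/29, so the floor at 48 binds.
At P = 48: Qd = 95, Qs = 177.
Surplus = 177 − 95 = 82.

Surplus = 82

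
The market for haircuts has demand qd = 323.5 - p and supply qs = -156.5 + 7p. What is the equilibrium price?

Set qd = qs: 323.5 - p = -156.5 + 7p.
480 = 8p, so p* = 60.
q* = 323.5 − 1(60) = 263.5.

p* = 60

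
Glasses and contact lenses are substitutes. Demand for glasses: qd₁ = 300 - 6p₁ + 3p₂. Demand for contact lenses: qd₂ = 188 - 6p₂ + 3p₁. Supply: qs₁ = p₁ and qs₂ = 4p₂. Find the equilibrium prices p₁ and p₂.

Market 1: 300 - 6p₁ + 3p₂ = p₁ → 7p₁ - 3p₂ = 300.
Market 2: 10p₂ - 3p₁ = 188.
Eliminating p₂: 10×(1) + 3×(2) gives 61p₁ = 3564, so p₁ = 3564/61.
Back-substitute into (2): p₂ = (188 + 3×3564/61) / 10 = 2216/61.

p₁ = 3564/61, p₂ = 2216/61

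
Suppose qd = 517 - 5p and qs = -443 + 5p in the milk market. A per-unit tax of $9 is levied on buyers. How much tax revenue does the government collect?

Pre-tax equilibrium: p* = 96, q* = 37.
Tax on buyers shifts demand to qd = 517 − 5(p + 9) = 472 - 5p.
472 - 5p = -443 + 5p gives seller price ps = 91.5; buyers pay pb = 91.5 + 9 = 100.5.
New quantity: q = 517 − 5(100.5) = 14.5.
Revenue = 9 × 14.5 = 130.5.

Tax revenue = 130.5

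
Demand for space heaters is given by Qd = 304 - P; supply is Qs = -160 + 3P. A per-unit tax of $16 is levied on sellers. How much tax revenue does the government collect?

Tax revenue = 2816

Pre-tax equilibrium: P* = 116, Q* = 188.
Tax on sellers shifts supply to Qs = -160 + 3(P − 16) = -208 + 3P.
304 - P = -208 + 3P gives buyer price Pb = 128; sellers receive Ps = 128 − 16 = 112.
New quantity: Q = 304 − 1(128) = 176.
Revenue = 16 × 176 = 2816.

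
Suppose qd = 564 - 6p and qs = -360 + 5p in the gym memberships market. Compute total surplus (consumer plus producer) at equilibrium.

Equilibrium: 564 - 6p = -360 + 5p gives p* = 84, q* = 60.
Demand choke price: p = 94; supply starts at p = 72.
CS = ½(94 − 84)(60) = 300; PS = ½(84 − 72)(60) = 360.

Total surplus = 660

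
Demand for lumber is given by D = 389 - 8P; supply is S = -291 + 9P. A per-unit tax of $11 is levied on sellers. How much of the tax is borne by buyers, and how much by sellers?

Buyers bear 99/17, sellers bear 88/17

Pre-tax equilibrium: P* = 40, Q* = 69.
Tax on sellers shifts supply to S = -291 + 9(P − 11) = -390 + 9P.
389 - 8P = -390 + 9P gives buyer price Pb = 779/17; sellers receive Ps = 779/17 − 11 = 592/17.
New quantity: Q = 389 − 8(779/17) = 381/17.
Buyer burden = 779/17 − 40 = 99/17; seller burden = 40 − 592/17 = 88/17.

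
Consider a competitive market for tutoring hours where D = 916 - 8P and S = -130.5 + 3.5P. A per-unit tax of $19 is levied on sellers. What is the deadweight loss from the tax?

Pre-tax equilibrium: P* = 91, Q* = 188.
Tax on sellers shifts supply to S = -130.5 + 3.5(P − 19) = -197 + 3.5P.
916 - 8P = -197 + 3.5P gives buyer price Pb = 2226/23; sellers receive Ps = 2226/23 − 19 = 1789/23.
New quantity: Q = 916 − 8(2226/23) = 3260/23.
DWL = ½ × 19 × (188 − 3260/23) = 10108/23.

Deadweight loss = 10108/23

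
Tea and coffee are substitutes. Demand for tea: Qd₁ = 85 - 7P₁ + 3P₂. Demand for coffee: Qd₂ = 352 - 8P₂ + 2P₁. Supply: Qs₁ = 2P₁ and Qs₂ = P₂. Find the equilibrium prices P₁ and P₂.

P₁ = 24.28, P₂ = 3338/75

Market 1: 85 - 7P₁ + 3P₂ = 2P₁ → 9P₁ - 3P₂ = 85.
Market 2: 9P₂ - 2P₁ = 352.
Eliminating P₂: 9×(1) + 3×(2) gives 75P₁ = 1821, so P₁ = 24.28.
Back-substitute into (2): P₂ = (352 + 2×24.28) / 9 = 3338/75.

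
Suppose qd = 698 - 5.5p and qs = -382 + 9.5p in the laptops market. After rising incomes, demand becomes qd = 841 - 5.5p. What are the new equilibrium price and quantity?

Original equilibrium: p* = 72, q* = 302.
New equilibrium: 841 - 5.5p = -382 + 9.5p, so 1223 = 15p and p' = 1223/15; q' = 841 − 5.5(1223/15) = 11777/30.

p' = 1223/15, q' = 11777/30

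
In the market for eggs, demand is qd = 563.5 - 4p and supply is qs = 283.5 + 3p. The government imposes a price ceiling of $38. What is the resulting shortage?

Shortage = 14

Equilibrium price would be p* = 40, so the ceiling at 38 binds.
At p = 38: qd = 563.5 − 4(38) = 411.5, qs = 283.5 + 3(38) = 397.5.
Shortage = 411.5 − 397.5 = 14.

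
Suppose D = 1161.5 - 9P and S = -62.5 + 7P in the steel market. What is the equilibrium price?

P* = 76.5

Set D = S: 1161.5 - 9P = -62.5 + 7P.
1224 = 16P, so P* = 76.5.
Q* = 1161.5 − 9(76.5) = 473.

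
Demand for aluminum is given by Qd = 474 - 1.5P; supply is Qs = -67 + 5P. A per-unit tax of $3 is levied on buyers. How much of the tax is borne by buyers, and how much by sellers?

Buyers bear 30/13, sellers bear 9/13

Pre-tax equilibrium: P* = 1082/13, Q* = 4539/13.
Tax on buyers shifts demand to Qd = 474 − 1.5(P + 3) = 469.5 - 1.5P.
469.5 - 1.5P = -67 + 5P gives seller price Ps = 1073/13; buyers pay Pb = 1073/13 + 3 = 1112/13.
New quantity: Q = 474 − 1.5(1112/13) = 4494/13.
Buyer burden = 1112/13 − 1082/13 = 30/13; seller burden = 1082/13 − 1073/13 = 9/13.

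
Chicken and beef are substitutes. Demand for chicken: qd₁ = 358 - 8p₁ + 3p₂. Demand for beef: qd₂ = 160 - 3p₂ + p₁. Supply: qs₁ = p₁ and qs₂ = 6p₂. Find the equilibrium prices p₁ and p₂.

p₁ = 617/13, p₂ = 899/39

Market 1: 358 - 8p₁ + 3p₂ = p₁ → 9p₁ - 3p₂ = 358.
Market 2: 9p₂ - p₁ = 160.
Eliminating p₂: 9×(1) + 3×(2) gives 78p₁ = 3702, so p₁ = 617/13.
Back-substitute into (2): p₂ = (160 + 1×617/13) / 9 = 899/39.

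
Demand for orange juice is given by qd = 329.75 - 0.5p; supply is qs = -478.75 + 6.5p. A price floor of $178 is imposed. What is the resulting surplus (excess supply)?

Surplus = 437.5

Equilibrium price would be p* = 115.5, so the floor at 178 binds.
At p = 178: qd = 240.75, qs = 678.25.
Surplus = 678.25 − 240.75 = 437.5.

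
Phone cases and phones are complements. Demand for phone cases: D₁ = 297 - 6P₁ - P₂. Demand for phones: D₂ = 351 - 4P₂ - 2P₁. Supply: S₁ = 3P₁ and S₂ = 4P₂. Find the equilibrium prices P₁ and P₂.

Market 1: 297 - 6P₁ - P₂ = 3P₁ → 9P₁ + P₂ = 297.
Market 2: 8P₂ + 2P₁ = 351.
Eliminating P₂: 8×(1) − 1×(2) gives 70P₁ = 2025, so P₁ = 405/14.
Back-substitute into (2): P₂ = (351 − 2×405/14) / 8 = 513/14.

P₁ = 405/14, P₂ = 513/14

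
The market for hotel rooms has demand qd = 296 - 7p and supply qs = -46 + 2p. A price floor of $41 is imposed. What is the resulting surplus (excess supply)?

Surplus = 27

Equilibrium price would be p* = 38, so the floor at 41 binds.
At p = 41: qd = 9, qs = 36.
Surplus = 36 − 9 = 27.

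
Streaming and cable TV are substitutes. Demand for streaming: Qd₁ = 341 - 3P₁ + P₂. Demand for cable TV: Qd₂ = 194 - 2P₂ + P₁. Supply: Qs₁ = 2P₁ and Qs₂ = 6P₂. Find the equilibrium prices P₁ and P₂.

P₁ = 974/13, P₂ = 437/13

Market 1: 341 - 3P₁ + P₂ = 2P₁ → 5P₁ - P₂ = 341.
Market 2: 8P₂ - P₁ = 194.
Eliminating P₂: 8×(1) + 1×(2) gives 39P₁ = 2922, so P₁ = 974/13.
Back-substitute into (2): P₂ = (194 + 1×974/13) / 8 = 437/13.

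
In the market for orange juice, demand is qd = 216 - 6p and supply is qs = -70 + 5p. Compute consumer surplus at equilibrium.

Consumer surplus = 300

Equilibrium: 216 - 6p = -70 + 5p gives p* = 26, q* = 60.
Demand choke price (qd = 0): p = 36.
CS = ½(36 − 26)(60) = 300.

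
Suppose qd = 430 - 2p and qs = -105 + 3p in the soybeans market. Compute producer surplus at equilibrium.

Producer surplus = 7776

Equilibrium: 430 - 2p = -105 + 3p gives p* = 107, q* = 216.
Supply starts at p = 35 (where qs = 0).
PS = ½(107 − 35)(216) = 7776.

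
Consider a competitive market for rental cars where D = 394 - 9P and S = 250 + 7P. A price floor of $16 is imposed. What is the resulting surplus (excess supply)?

Equilibrium price would be P* = 9, so the floor at 16 binds.
At P = 16: D = 250, S = 362.
Surplus = 362 − 250 = 112.

Surplus = 112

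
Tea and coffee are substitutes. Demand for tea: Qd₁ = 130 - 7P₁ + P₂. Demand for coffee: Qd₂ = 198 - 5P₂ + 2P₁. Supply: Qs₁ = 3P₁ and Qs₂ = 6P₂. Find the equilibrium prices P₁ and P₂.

P₁ = 407/27, P₂ = 560/27

Market 1: 130 - 7P₁ + P₂ = 3P₁ → 10P₁ - P₂ = 130.
Market 2: 11P₂ - 2P₁ = 198.
Eliminating P₂: 11×(1) + 1×(2) gives 108P₁ = 1628, so P₁ = 407/27.
Back-substitute into (2): P₂ = (198 + 2×407/27) / 11 = 560/27.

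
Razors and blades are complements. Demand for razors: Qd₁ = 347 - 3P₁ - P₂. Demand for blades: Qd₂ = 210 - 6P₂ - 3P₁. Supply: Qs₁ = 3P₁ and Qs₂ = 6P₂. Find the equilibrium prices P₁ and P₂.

P₁ = 1318/23, P₂ = 73/23

Market 1: 347 - 3P₁ - P₂ = 3P₁ → 6P₁ + P₂ = 347.
Market 2: 12P₂ + 3P₁ = 210.
Eliminating P₂: 12×(1) − 1×(2) gives 69P₁ = 3954, so P₁ = 1318/23.
Back-substitute into (2): P₂ = (210 − 3×1318/23) / 12 = 73/23.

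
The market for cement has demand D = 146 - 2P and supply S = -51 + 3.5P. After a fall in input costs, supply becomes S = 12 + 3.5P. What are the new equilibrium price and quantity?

Original equilibrium: P* = 394/11, Q* = 818/11.
New equilibrium: 146 - 2P = 12 + 3.5P, so 134 = 5.5P and P' = 268/11; Q' = 146 − 2(268/11) = 1070/11.

P' = 268/11, Q' = 1070/11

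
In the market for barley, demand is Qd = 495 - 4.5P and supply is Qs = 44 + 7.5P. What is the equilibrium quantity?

Set Qd = Qs: 495 - 4.5P = 44 + 7.5P.
451 = 12P, so P* = 451/12.
Q* = 495 − 4.5(451/12) = 325.875.

Q* = 325.875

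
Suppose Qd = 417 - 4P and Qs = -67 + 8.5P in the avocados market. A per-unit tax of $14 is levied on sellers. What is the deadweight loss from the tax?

Deadweight loss = 266.56

Pre-tax equilibrium: P* = 38.72, Q* = 262.12.
Tax on sellers shifts supply to Qs = -67 + 8.5(P − 14) = -186 + 8.5P.
417 - 4P = -186 + 8.5P gives buyer price Pb = 48.24; sellers receive Ps = 48.24 − 14 = 34.24.
New quantity: Q = 417 − 4(48.24) = 224.04.
DWL = ½ × 14 × (262.12 − 224.04) = 266.56.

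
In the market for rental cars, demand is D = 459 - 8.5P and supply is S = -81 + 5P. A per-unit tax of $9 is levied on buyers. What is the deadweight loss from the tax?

Deadweight loss = 127.5

Pre-tax equilibrium: P* = 40, Q* = 119.
Tax on buyers shifts demand to D = 459 − 8.5(P + 9) = 382.5 - 8.5P.
382.5 - 8.5P = -81 + 5P gives seller price Ps = 103/3; buyers pay Pb = 103/3 + 9 = 130/3.
New quantity: Q = 459 − 8.5(130/3) = 272/3.
DWL = ½ × 9 × (119 − 272/3) = 127.5.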